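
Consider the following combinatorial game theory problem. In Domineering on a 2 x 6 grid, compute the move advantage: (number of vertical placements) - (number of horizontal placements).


Board is 2 x 6 (rows x cols).
Left (vertical) placements: (rows-1) * cols = 1 * 6 = 6
Right (horizontal) placements: rows * (cols-1) = 2 * 5 = 10
Advantage = Left - Right = 6 - 10 = -4

-4


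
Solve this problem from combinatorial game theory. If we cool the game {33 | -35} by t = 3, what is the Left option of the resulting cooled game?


Original game: {33 | -35} (a switch {a | b} with a > b).
Cooling by t (for t below the temperature (a - b)/2 = 34) taxes each move by t: {a | b} cooled by t is {a - t | b + t}.
Cooling amount: t = 3
Cooled Left option: 33 - 3 = 30
Cooled Right option: -35 + 3 = -32
Cooled game: {30 | -32}
Left option = 30

30


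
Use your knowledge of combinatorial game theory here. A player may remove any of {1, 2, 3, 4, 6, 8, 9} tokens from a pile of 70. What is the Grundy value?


The subtraction set is S = {1, 2, 3, 4, 6, 8, 9}.
G(k) = mex{ G(k - s) : s in S, s <= k }. We compute iteratively: G(0) = 0.
G(1) = mex({0}) = 1
G(2) = mex({0, 1}) = 2
G(3) = mex({0, 1, 2}) = 3
G(4) = mex({0, 1, 2, 3}) = 4
G(5) = mex({1, 2, 3, 4}) = 0
G(6) = mex({0, 2, 3, 4}) = 1
G(7) = mex({0, 1, 3, 4}) = 2
G(8) = mex({0, 1, 2, 4}) = 3
G(9) = mex({0, 1, 2, 3}) = 4
G(10) = mex({1, 2, 3, 4}) = 0
G(11) = mex({0, 2, 3, 4}) = 1
G(12) = mex({0, 1, 3, 4}) = 2
G(13) = mex({0, 1, 2, 4}) = 3
Observe that G(5)..G(13) = 0, 1, 2, 3, 4, 0, 1, 2, 3 repeats G(0)..G(8) = 0, 1, 2, 3, 4, 0, 1, 2, 3.
For k >= max(S) = 9, G(k) is determined by the previous 9 values G(k-9)..G(k-1); a window of 9 consecutive values has recurred shifted by 5, so by induction G(k + 5) = G(k) for all k >= 0: the sequence is periodic from the start with period 5.
One period: G(0..4) = 0, 1, 2, 3, 4.
70 mod 5 = 0, so G(70) = G(0) = 0.

0


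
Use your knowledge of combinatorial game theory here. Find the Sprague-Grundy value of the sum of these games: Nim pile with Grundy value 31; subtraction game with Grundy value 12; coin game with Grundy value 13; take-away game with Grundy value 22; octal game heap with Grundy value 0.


By the Sprague-Grundy theorem, the Grundy value of a sum of games is the XOR of individual Grundy values.
Nim pile: Grundy value = 31. Running XOR: 0 XOR 31 = 31
subtraction game: Grundy value = 12. Running XOR: 31 XOR 12 = 19
coin game: Grundy value = 13. Running XOR: 19 XOR 13 = 30
take-away game: Grundy value = 22. Running XOR: 30 XOR 22 = 8
octal game heap: Grundy value = 0. Running XOR: 8 XOR 0 = 8
The combined Grundy value is 8.

8


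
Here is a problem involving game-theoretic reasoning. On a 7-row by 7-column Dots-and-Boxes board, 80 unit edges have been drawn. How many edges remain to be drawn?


Grid: 7 x 7 boxes, i.e. 8 rows and 8 columns of dots.
Horizontal edges: (rows + 1) * cols = 8 * 7 = 56
Vertical edges: rows * (cols + 1) = 7 * 8 = 56
Total edges: 56 + 56 = 112
Edges drawn: 80
Remaining: 112 - 80 = 32

32


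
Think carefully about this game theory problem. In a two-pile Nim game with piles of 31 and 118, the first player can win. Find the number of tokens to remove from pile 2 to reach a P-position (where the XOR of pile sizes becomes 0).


Piles: 31 and 118
Current XOR: 31 XOR 118 = 105 (non-zero, so this is an N-position).
To make the XOR zero, we need to find a move that balances the piles.
For pile 2 (size 118): target = 118 XOR 105 = 31
We reduce pile 2 from 118 to 31.
Tokens removed: 118 - 31 = 87
Verification: 31 XOR 31 = 0

87


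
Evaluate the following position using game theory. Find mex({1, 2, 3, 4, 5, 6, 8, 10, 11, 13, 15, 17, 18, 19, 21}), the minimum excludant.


Set = {1, 2, 3, 4, 5, 6, 8, 10, 11, 13, 15, 17, 18, 19, 21}
0 is NOT in the set. This is the mex.
mex = 0

0


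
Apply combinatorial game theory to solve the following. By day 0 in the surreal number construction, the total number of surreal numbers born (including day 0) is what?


Day 0: {|} = 0 is born. Count = 1.
Day n: the number of surreal numbers born by day n is 2^(n+1) - 1.
By day 0: 2^1 - 1 = 1
By day 0: 1 surreal numbers.

1


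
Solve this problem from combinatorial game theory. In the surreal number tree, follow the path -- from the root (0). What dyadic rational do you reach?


Sign expansion: --
Rule: track bounds (lo, hi), initially (-inf, +inf). On '+', the current value becomes lo and we move to the simplest number in (value, hi): value + 1 if hi = +inf, otherwise the midpoint (value + hi)/2. On '-', the current value becomes hi and we move to value - 1 if lo = -inf, otherwise the midpoint (lo + value)/2.
Start at 0.
Step 1: sign = -, move left. Bounds: (-inf, 0). Value = -1
Step 2: sign = -, move left. Bounds: (-inf, -1). Value = -2
The surreal number with sign expansion -- is -2.

-2


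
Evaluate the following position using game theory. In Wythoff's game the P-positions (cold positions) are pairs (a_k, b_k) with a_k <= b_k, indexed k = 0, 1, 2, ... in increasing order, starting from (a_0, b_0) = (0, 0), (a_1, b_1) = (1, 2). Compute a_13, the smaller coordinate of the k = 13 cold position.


By Wythoff's theorem, a_k = floor(k * phi) and b_k = floor(k * phi^2) = a_k + k, where phi = (1 + sqrt(5))/2 is the golden ratio.
phi = (1 + sqrt(5))/2 = 1.618034
k = 13
k * phi = 13 * 1.618034 = 21.034442
a_13 = floor(k * phi) = 21

21


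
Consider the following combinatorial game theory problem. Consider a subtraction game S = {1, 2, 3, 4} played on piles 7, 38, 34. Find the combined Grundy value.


Subtraction set: {1, 2, 3, 4}
For this subtraction set, G(n) = n mod 5 (period = max + 1 = 5).
Pile 1 (size 7): G(7) = 7 mod 5 = 2
Pile 2 (size 38): G(38) = 38 mod 5 = 3
Pile 3 (size 34): G(34) = 34 mod 5 = 4
Total Grundy value = XOR of all: 2 XOR 3 XOR 4 = 5

5


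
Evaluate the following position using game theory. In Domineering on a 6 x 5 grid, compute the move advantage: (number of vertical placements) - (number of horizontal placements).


Board is 6 x 5 (rows x cols).
Left (vertical) placements: (rows-1) * cols = 5 * 5 = 25
Right (horizontal) placements: rows * (cols-1) = 6 * 4 = 24
Advantage = Left - Right = 25 - 24 = 1

1


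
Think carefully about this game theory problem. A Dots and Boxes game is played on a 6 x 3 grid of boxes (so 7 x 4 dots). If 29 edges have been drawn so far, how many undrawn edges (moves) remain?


Grid: 6 x 3 boxes, i.e. 7 rows and 4 columns of dots.
Horizontal edges: (rows + 1) * cols = 7 * 3 = 21
Vertical edges: rows * (cols + 1) = 6 * 4 = 24
Total edges: 21 + 24 = 45
Edges drawn: 29
Remaining: 45 - 29 = 16

16


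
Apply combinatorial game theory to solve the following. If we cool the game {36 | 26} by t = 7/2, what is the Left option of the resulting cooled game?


Original game: {36 | 26} (a switch {a | b} with a > b).
Cooling by t (for t below the temperature (a - b)/2 = 5) taxes each move by t: {a | b} cooled by t is {a - t | b + t}.
Cooling amount: t = 7/2
Cooled Left option: 36 - 7/2 = 65/2
Cooled Right option: 26 + 7/2 = 59/2
Cooled game: {65/2 | 59/2}
Left option = 65/2

65/2


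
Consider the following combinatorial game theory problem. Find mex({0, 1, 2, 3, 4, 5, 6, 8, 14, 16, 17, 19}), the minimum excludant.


Set = {0, 1, 2, 3, 4, 5, 6, 8, 14, 16, 17, 19}
0 is in the set.
1 is in the set.
2 is in the set.
3 is in the set.
4 is in the set.
5 is in the set.
6 is in the set.
7 is NOT in the set. This is the mex.
mex = 7

7


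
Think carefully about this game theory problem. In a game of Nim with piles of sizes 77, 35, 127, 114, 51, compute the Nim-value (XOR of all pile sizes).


We need the XOR (exclusive or) of all pile sizes.
After XOR-ing pile 1 (size 77): 0 XOR 77 = 77
After XOR-ing pile 2 (size 35): 77 XOR 35 = 110
After XOR-ing pile 3 (size 127): 110 XOR 127 = 17
After XOR-ing pile 4 (size 114): 17 XOR 114 = 99
After XOR-ing pile 5 (size 51): 99 XOR 51 = 80
The Nim-value of this position is 80.

80


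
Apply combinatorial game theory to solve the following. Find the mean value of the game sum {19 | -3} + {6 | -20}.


G1 = {19 | -3}, G2 = {6 | -20}
Each is a switch {a | b} with numbers a > b; its mean value is (a + b)/2, and mean value is additive over game sums: m(G1 + G2) = m(G1) + m(G2).
Mean of G1 = (19 + (-3))/2 = 16/2 = 8
Mean of G2 = (6 + (-20))/2 = -14/2 = -7
Mean of G1 + G2 = 8 + -7 = 1

1


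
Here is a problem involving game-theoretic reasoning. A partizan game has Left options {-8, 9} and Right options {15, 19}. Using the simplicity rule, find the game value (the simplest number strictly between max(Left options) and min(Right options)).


Left options: {-8, 9}, max = 9
Right options: {15, 19}, min = 15
All options are numbers and max(Left) < min(Right), so by the simplicity theorem the value is the simplest (earliest-born) number strictly between 9 and 15.
Integers 10 through 14 all lie strictly between 9 and 15.
Among integers, the simplest (lowest birthday = smallest |n|; 0 is born on day 0, +-n on day n) is 10.
No non-integer in the interval can be simpler: if x is a non-integer in the interval, then floor(x) or ceil(x) also lies in the interval (the interval contains an integer), and both are proper prefixes of x's sign expansion, i.e. born earlier. So the game value is 10.
Game value = 10

10


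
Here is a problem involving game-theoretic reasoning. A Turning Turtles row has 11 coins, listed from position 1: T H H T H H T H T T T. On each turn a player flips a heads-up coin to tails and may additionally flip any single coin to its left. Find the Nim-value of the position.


Coins: T H H T H H T H T T T
Key fact: a single head at position k behaves exactly like a Nim heap of size k (turning it to T and optionally flipping a coin at j < k corresponds to moving the heap from k to j, or to 0), and heads combine as a disjunctive sum (two heads at the same place would cancel, matching j XOR j = 0). So the Nim-value is the XOR of the 1-indexed positions of the heads.
Face-up positions (1-indexed): [2, 3, 5, 6, 8]
XOR 0 with 2: 0 XOR 2 = 2
XOR 2 with 3: 2 XOR 3 = 1
XOR 1 with 5: 1 XOR 5 = 4
XOR 4 with 6: 4 XOR 6 = 2
XOR 2 with 8: 2 XOR 8 = 10
Nim-value = 10

10


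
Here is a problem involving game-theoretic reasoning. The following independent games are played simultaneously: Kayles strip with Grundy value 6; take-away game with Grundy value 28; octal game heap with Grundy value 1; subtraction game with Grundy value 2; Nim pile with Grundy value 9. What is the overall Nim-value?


By the Sprague-Grundy theorem, the Grundy value of a sum of games is the XOR of individual Grundy values.
Kayles strip: Grundy value = 6. Running XOR: 0 XOR 6 = 6
take-away game: Grundy value = 28. Running XOR: 6 XOR 28 = 26
octal game heap: Grundy value = 1. Running XOR: 26 XOR 1 = 27
subtraction game: Grundy value = 2. Running XOR: 27 XOR 2 = 25
Nim pile: Grundy value = 9. Running XOR: 25 XOR 9 = 16
The combined Grundy value is 16.

16


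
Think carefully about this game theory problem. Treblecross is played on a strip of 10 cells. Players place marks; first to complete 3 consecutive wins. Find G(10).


Treblecross: place X on empty cells; 3-in-a-row wins.
Playing within two cells of an existing X lets the opponent win at once, so sensible play treats the cells i-2..i+2 around each X as dead. The player left with no safe cell loses, so this is a normal-play take-away game on strips of safe cells.
Placing X at cell i (0-indexed) of a strip of k safe cells leaves independent strips of sizes max(0, i-2) and max(0, k-i-3). Hence G(k) = mex{ G(max(0,i-2)) XOR G(max(0,k-i-3)) : 0 <= i < k }, with G(0) = 0.
G(1): splits (0,0):0^0=0 -> mex({0}) = 1
G(2): splits (0,0):0^0=0 -> mex({0}) = 1
G(3): splits (0,0):0^0=0 -> mex({0}) = 1
G(4): splits (0,1):0^1=1 (0,0):0^0=0 -> mex({0, 1}) = 2
G(5): splits (0,2):0^1=1 (0,1):0^1=1 (0,0):0^0=0 -> mex({0, 1}) = 2
G(6) = mex({1}) = 0
G(7) = mex({0, 1, 2}) = 3
G(8) = mex({0, 1, 2}) = 3
G(9) = mex({0, 2}) = 1
G(10) = mex({0, 2, 3}) = 1
Therefore G(10) = 1.

1


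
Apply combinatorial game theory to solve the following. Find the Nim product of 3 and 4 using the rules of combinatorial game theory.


Nim multiplication is bilinear over XOR: (u XOR v) * w = (u*w) XOR (v*w).
So we split each operand into its bit components and XOR the pairwise Nim products.
3 = 1 + 2 (as XOR of powers of 2).
4 = 4 (as XOR of powers of 2).
Using the standard Nim-product table on single bits:
  2*2 = 3,   2*4 = 8,   2*8 = 12,
  4*4 = 6,   4*8 = 11,  8*8 = 13,
and  1*x = x (identity), k*l = l*k (commutative).
Pairwise Nim products:
  1 * 4 = 4
  2 * 4 = 8
XOR them: 4 XOR 8 = 12.
Result: 3 * 4 = 12 (in Nim).

12


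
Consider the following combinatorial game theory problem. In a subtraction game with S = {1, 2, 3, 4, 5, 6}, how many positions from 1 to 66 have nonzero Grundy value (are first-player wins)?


Subtraction set S = {1, 2, 3, 4, 5, 6}, so G(n) = n mod 7.
G(n) = 0 when n is a multiple of 7.
Multiples of 7 in [1, 66]: 9
N-positions (nonzero Grundy) = 66 - 9 = 57

57


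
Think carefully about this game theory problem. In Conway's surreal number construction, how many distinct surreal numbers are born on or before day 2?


Day 0: {|} = 0 is born. Count = 1.
Day n: the number of surreal numbers born by day n is 2^(n+1) - 1.
By day 0: 2^1 - 1 = 1
By day 1: 2^2 - 1 = 3
By day 2: 2^3 - 1 = 7
By day 2: 7 surreal numbers.

7


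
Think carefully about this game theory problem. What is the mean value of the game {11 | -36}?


Game = {11 | -36}, a switch {a | b} with numbers a > b.
Its thermograph has left wall a - t and right wall b + t, which meet at t = (a - b)/2, where both equal (a + b)/2. So the mast (mean value) is at (a + b)/2.
Mean = (11 + (-36))/2 = -25/2 = -25/2

-25/2


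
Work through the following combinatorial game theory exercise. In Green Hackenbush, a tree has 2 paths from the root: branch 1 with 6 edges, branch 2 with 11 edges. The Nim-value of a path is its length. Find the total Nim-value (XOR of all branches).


The tree has 2 branches from the ground vertex.
In Green Hackenbush, the Nim-value of a simple path of length k is k.
Branch 1: length 6, Nim-value = 6
Branch 2: length 11, Nim-value = 11
Total Nim-value = XOR of all branch values:
0 XOR 6 = 6
6 XOR 11 = 13
Nim-value of the tree = 13

13


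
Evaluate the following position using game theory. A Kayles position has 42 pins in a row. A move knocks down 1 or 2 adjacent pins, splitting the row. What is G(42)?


Kayles: a move removes 1 or 2 adjacent pins from a contiguous row.
Removing pins from a row of k leaves two independent rows (a, b) with a + b = k - 1 (one pin) or a + b = k - 2 (two pins); an end removal gives a = 0.
By Sprague-Grundy, G(k) = mex{ G(a) XOR G(b) } over all these splits. G(0) = 0.
G(1): splits (0,0):0^0=0 -> mex({0}) = 1
G(2): splits (0,1):0^1=1 (0,0):0^0=0 -> mex({0, 1}) = 2
G(3): splits (0,2):0^2=2 (1,1):1^1=0 (0,1):0^1=1 -> mex({0, 1, 2}) = 3
G(4): splits (0,3):0^3=3 (1,2):1^2=3 (0,2):0^2=2 (1,1):1^1=0 -> mex({0, 2, 3}) = 1
G(5): splits (0,4):0^1=1 (1,3):1^3=2 (2,2):2^2=0 (0,3):0^3=3 (1,2):1^2=3 -> mex({0, 1, 2, 3}) = 4
G(6) = mex({0, 1, 2, 4}) = 3
G(7) = mex({0, 1, 3, 4, 5}) = 2
G(8) = mex({0, 2, 3, 5, 6}) = 1
G(9) = mex({0, 1, 2, 3, 6, 7}) = 4
G(10) = mex({0, 1, 3, 4, 5, 7}) = 2
G(11) = mex({0, 1, 2, 3, 4, 5}) = 6
G(12) = mex({0, 1, 2, 3, 5, 6, 7}) = 4
G(13) = mex({0, 2, 3, 4, 6, 7}) = 1
G(14) = mex({0, 1, 4, 5, 6, 7}) = 2
G(15) = mex({0, 1, 2, 3, 4, 5, 6}) = 7
G(16) = mex({0, 2, 3, 5, 6, 7}) = 1
G(17) = mex({0, 1, 2, 3, 5, 6, 7}) = 4
G(18) = mex({0, 1, 2, 4, 5, 6}) = 3
G(19) = mex({0, 1, 3, 4, 5, 7}) = 2
G(20) = mex({0, 2, 3, 4, 5, 6, 7}) = 1
G(21) = mex({0, 1, 2, 3, 5, 6, 7}) = 4
G(22) = mex({0, 1, 2, 3, 4, 5, 7}) = 6
G(23) = mex({0, 1, 2, 3, 4, 5, 6}) = 7
G(24) = mex({0, 1, 2, 3, 5, 6, 7}) = 4
G(25) = mex({0, 2, 3, 4, 6, 7}) = 1
G(26) = mex({0, 1, 3, 4, 5, 6, 7}) = 2
G(27) = mex({0, 1, 2, 3, 4, 5, 6, 7}) = 8
G(28) = mex({0, 1, 2, 3, 4, 6, 7, 8}) = 5
G(29) = mex({0, 1, 2, 3, 5, 6, 7, 8, 9}) = 4
G(30) = mex({0, 1, 2, 3, 4, 5, 6, 9, 10}) = 7
G(31) = mex({0, 1, 3, 4, 5, 7, 10, 11}) = 2
G(32) = mex({0, 2, 3, 4, 5, 6, 7, 9, 11}) = 1
G(33) = mex({0, 1, 2, 3, 4, 5, 6, 7, 9, 12}) = 8
G(34) = mex({0, 1, 2, 3, 4, 5, 7, 8, 11, 12}) = 6
G(35) = mex({0, 1, 2, 3, 4, 5, 6, 8, 9, 10, 11}) = 7
G(36) = mex({0, 1, 2, 3, 5, 6, 7, 9, 10}) = 4
G(37) = mex({0, 2, 3, 4, 6, 7, 9, 10, 11, 12}) = 1
G(38) = mex({0, 1, 3, 4, 5, 6, 7, 9, 10, 11, 12}) = 2
G(39) = mex({0, 1, 2, 4, 5, 6, 7, 9, 10, 12, 14}) = 3
G(40) = mex({0, 2, 3, 4, 6, 7, 11, 12, 14}) = 1
G(41) = mex({0, 1, 2, 3, 5, 6, 7, 9, 10, 11, 12}) = 4
G(42) = mex({0, 1, 2, 3, 4, 5, 6, 9, 10}) = 7
Therefore G(42) = 7.

7


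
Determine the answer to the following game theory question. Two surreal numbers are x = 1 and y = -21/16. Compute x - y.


x = 1, y = -21/16
Converting to common denominator: 16
x = 16/16, y = -21/16
x - y = 1 - -21/16 = 37/16

37/16


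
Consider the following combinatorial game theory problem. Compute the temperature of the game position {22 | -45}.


The game is {22 | -45}, a switch {a | b} with numbers a > b.
Cooling {a | b} by t gives {a - t | b + t}, which stops being hot when a - t = b + t, i.e. at t = (a - b)/2. So the temperature of a switch is (a - b)/2.
Temperature = (Left option - Right option) / 2
= (22 - (-45)) / 2
= 67 / 2
= 67/2

67/2


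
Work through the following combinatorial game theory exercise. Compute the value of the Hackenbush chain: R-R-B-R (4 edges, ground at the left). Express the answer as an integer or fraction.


Edges (from ground): R-R-B-R
By Berlekamp's sign-expansion rule, a Blue-Red Hackenbush stalk has the value of the surreal number whose sign sequence is the edge sequence with B -> + and R -> -.
Sign sequence: --+-
Trace the sign expansion in the surreal number tree, starting from 0:
Edge 1: R (sign -) -> bounds (-inf, 0), value = -1
Edge 2: R (sign -) -> bounds (-inf, -1), value = -2
Edge 3: B (sign +) -> bounds (-2, -1), value = -3/2
Edge 4: R (sign -) -> bounds (-2, -3/2), value = -7/4
Game value = -7/4

-7/4


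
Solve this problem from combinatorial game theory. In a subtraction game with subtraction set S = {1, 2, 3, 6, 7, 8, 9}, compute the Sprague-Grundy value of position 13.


The subtraction set is S = {1, 2, 3, 6, 7, 8, 9}.
G(k) = mex{ G(k - s) : s in S, s <= k }. We compute iteratively: G(0) = 0.
G(1) = mex({0}) = 1
G(2) = mex({0, 1}) = 2
G(3) = mex({0, 1, 2}) = 3
G(4) = mex({1, 2, 3}) = 0
G(5) = mex({0, 2, 3}) = 1
G(6) = mex({0, 1, 3}) = 2
G(7) = mex({0, 1, 2}) = 3
G(8) = mex({0, 1, 2, 3}) = 4
G(9) = mex({0, 1, 2, 3, 4}) = 5
G(10) = mex({0, 1, 2, 3, 4, 5}) = 6
G(11) = mex({0, 1, 2, 3, 4, 5, 6}) = 7
G(12) = mex({0, 1, 2, 3, 5, 6, 7}) = 4
G(13) = mex({0, 1, 2, 3, 4, 6, 7}) = 5
Therefore G(13) = 5.

5


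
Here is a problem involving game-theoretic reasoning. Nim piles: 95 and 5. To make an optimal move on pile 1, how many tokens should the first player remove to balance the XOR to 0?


Piles: 95 and 5
Current XOR: 95 XOR 5 = 90 (non-zero, so this is an N-position).
To make the XOR zero, we need to find a move that balances the piles.
For pile 1 (size 95): target = 95 XOR 90 = 5
We reduce pile 1 from 95 to 5.
Tokens removed: 95 - 5 = 90
Verification: 5 XOR 5 = 0

90


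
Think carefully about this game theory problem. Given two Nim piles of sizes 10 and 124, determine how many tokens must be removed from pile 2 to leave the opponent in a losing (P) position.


Piles: 10 and 124
Current XOR: 10 XOR 124 = 118 (non-zero, so this is an N-position).
To make the XOR zero, we need to find a move that balances the piles.
For pile 2 (size 124): target = 124 XOR 118 = 10
We reduce pile 2 from 124 to 10.
Tokens removed: 124 - 10 = 114
Verification: 10 XOR 10 = 0

114


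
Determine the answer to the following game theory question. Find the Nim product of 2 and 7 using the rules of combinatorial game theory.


Nim multiplication is bilinear over XOR: (u XOR v) * w = (u*w) XOR (v*w).
So we split each operand into its bit components and XOR the pairwise Nim products.
2 = 2 (as XOR of powers of 2).
7 = 1 + 2 + 4 (as XOR of powers of 2).
Using the standard Nim-product table on single bits:
  2*2 = 3,   2*4 = 8,   2*8 = 12,
  4*4 = 6,   4*8 = 11,  8*8 = 13,
and  1*x = x (identity), k*l = l*k (commutative).
Pairwise Nim products:
  2 * 1 = 2
  2 * 2 = 3
  2 * 4 = 8
XOR them: 2 XOR 3 XOR 8 = 9.
Result: 2 * 7 = 9 (in Nim).

9


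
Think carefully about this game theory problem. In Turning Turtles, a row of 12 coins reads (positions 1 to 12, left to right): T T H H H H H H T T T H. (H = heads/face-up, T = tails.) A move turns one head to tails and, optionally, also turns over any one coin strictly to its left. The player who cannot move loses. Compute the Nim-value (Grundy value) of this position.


Coins: T T H H H H H H T T T H
Key fact: a single head at position k behaves exactly like a Nim heap of size k (turning it to T and optionally flipping a coin at j < k corresponds to moving the heap from k to j, or to 0), and heads combine as a disjunctive sum (two heads at the same place would cancel, matching j XOR j = 0). So the Nim-value is the XOR of the 1-indexed positions of the heads.
Face-up positions (1-indexed): [3, 4, 5, 6, 7, 8, 12]
XOR 0 with 3: 0 XOR 3 = 3
XOR 3 with 4: 3 XOR 4 = 7
XOR 7 with 5: 7 XOR 5 = 2
XOR 2 with 6: 2 XOR 6 = 4
XOR 4 with 7: 4 XOR 7 = 3
XOR 3 with 8: 3 XOR 8 = 11
XOR 11 with 12: 11 XOR 12 = 7
Nim-value = 7

7


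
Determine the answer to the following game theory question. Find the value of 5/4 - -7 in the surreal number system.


x = 5/4, y = -7
Converting to common denominator: 4
x = 5/4, y = -28/4
x - y = 5/4 - -7 = 33/4

33/4


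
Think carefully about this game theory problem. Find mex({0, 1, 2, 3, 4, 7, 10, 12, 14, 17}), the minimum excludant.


Set = {0, 1, 2, 3, 4, 7, 10, 12, 14, 17}
0 is in the set.
1 is in the set.
2 is in the set.
3 is in the set.
4 is in the set.
5 is NOT in the set. This is the mex.
mex = 5

5


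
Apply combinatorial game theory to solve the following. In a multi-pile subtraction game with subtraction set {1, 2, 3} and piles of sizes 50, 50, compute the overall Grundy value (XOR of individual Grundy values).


Subtraction set: {1, 2, 3}
For this subtraction set, G(n) = n mod 4 (period = max + 1 = 4).
Pile 1 (size 50): G(50) = 50 mod 4 = 2
Pile 2 (size 50): G(50) = 50 mod 4 = 2
Total Grundy value = XOR of all: 2 XOR 2 = 0

0


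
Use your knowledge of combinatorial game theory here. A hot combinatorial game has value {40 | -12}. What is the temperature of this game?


The game is {40 | -12}, a switch {a | b} with numbers a > b.
Cooling {a | b} by t gives {a - t | b + t}, which stops being hot when a - t = b + t, i.e. at t = (a - b)/2. So the temperature of a switch is (a - b)/2.
Temperature = (Left option - Right option) / 2
= (40 - (-12)) / 2
= 52 / 2
= 26

26


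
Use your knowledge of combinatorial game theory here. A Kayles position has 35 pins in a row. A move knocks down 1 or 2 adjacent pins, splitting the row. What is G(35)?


Kayles: a move removes 1 or 2 adjacent pins from a contiguous row.
Removing pins from a row of k leaves two independent rows (a, b) with a + b = k - 1 (one pin) or a + b = k - 2 (two pins); an end removal gives a = 0.
By Sprague-Grundy, G(k) = mex{ G(a) XOR G(b) } over all these splits. G(0) = 0.
G(1): splits (0,0):0^0=0 -> mex({0}) = 1
G(2): splits (0,1):0^1=1 (0,0):0^0=0 -> mex({0, 1}) = 2
G(3): splits (0,2):0^2=2 (1,1):1^1=0 (0,1):0^1=1 -> mex({0, 1, 2}) = 3
G(4): splits (0,3):0^3=3 (1,2):1^2=3 (0,2):0^2=2 (1,1):1^1=0 -> mex({0, 2, 3}) = 1
G(5): splits (0,4):0^1=1 (1,3):1^3=2 (2,2):2^2=0 (0,3):0^3=3 (1,2):1^2=3 -> mex({0, 1, 2, 3}) = 4
G(6) = mex({0, 1, 2, 4}) = 3
G(7) = mex({0, 1, 3, 4, 5}) = 2
G(8) = mex({0, 2, 3, 5, 6}) = 1
G(9) = mex({0, 1, 2, 3, 6, 7}) = 4
G(10) = mex({0, 1, 3, 4, 5, 7}) = 2
G(11) = mex({0, 1, 2, 3, 4, 5}) = 6
G(12) = mex({0, 1, 2, 3, 5, 6, 7}) = 4
G(13) = mex({0, 2, 3, 4, 6, 7}) = 1
G(14) = mex({0, 1, 4, 5, 6, 7}) = 2
G(15) = mex({0, 1, 2, 3, 4, 5, 6}) = 7
G(16) = mex({0, 2, 3, 5, 6, 7}) = 1
G(17) = mex({0, 1, 2, 3, 5, 6, 7}) = 4
G(18) = mex({0, 1, 2, 4, 5, 6}) = 3
G(19) = mex({0, 1, 3, 4, 5, 7}) = 2
G(20) = mex({0, 2, 3, 4, 5, 6, 7}) = 1
G(21) = mex({0, 1, 2, 3, 5, 6, 7}) = 4
G(22) = mex({0, 1, 2, 3, 4, 5, 7}) = 6
G(23) = mex({0, 1, 2, 3, 4, 5, 6}) = 7
G(24) = mex({0, 1, 2, 3, 5, 6, 7}) = 4
G(25) = mex({0, 2, 3, 4, 6, 7}) = 1
G(26) = mex({0, 1, 3, 4, 5, 6, 7}) = 2
G(27) = mex({0, 1, 2, 3, 4, 5, 6, 7}) = 8
G(28) = mex({0, 1, 2, 3, 4, 6, 7, 8}) = 5
G(29) = mex({0, 1, 2, 3, 5, 6, 7, 8, 9}) = 4
G(30) = mex({0, 1, 2, 3, 4, 5, 6, 9, 10}) = 7
G(31) = mex({0, 1, 3, 4, 5, 7, 10, 11}) = 2
G(32) = mex({0, 2, 3, 4, 5, 6, 7, 9, 11}) = 1
G(33) = mex({0, 1, 2, 3, 4, 5, 6, 7, 9, 12}) = 8
G(34) = mex({0, 1, 2, 3, 4, 5, 7, 8, 11, 12}) = 6
G(35) = mex({0, 1, 2, 3, 4, 5, 6, 8, 9, 10, 11}) = 7
Therefore G(35) = 7.

7


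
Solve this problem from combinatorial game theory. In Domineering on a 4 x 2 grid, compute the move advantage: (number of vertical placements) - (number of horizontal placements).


Board is 4 x 2 (rows x cols).
Left (vertical) placements: (rows-1) * cols = 3 * 2 = 6
Right (horizontal) placements: rows * (cols-1) = 4 * 1 = 4
Advantage = Left - Right = 6 - 4 = 2

2


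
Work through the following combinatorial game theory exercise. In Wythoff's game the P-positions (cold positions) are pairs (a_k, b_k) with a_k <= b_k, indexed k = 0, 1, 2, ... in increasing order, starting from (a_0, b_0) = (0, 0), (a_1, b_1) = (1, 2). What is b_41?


By Wythoff's theorem, a_k = floor(k * phi) and b_k = floor(k * phi^2) = a_k + k, where phi = (1 + sqrt(5))/2 is the golden ratio.
phi = (1 + sqrt(5))/2 = 1.618034
phi^2 = phi + 1 = 2.618034
k = 41
k * phi^2 = 41 * 2.618034 = 107.339394
b_41 = floor(k * phi^2) = 107 (check: a_41 + k = 66 + 41 = 107)

107


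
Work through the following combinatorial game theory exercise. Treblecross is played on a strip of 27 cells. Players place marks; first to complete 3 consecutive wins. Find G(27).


Treblecross: place X on empty cells; 3-in-a-row wins.
Playing within two cells of an existing X lets the opponent win at once, so sensible play treats the cells i-2..i+2 around each X as dead. The player left with no safe cell loses, so this is a normal-play take-away game on strips of safe cells.
Placing X at cell i (0-indexed) of a strip of k safe cells leaves independent strips of sizes max(0, i-2) and max(0, k-i-3). Hence G(k) = mex{ G(max(0,i-2)) XOR G(max(0,k-i-3)) : 0 <= i < k }, with G(0) = 0.
G(1): splits (0,0):0^0=0 -> mex({0}) = 1
G(2): splits (0,0):0^0=0 -> mex({0}) = 1
G(3): splits (0,0):0^0=0 -> mex({0}) = 1
G(4): splits (0,1):0^1=1 (0,0):0^0=0 -> mex({0, 1}) = 2
G(5): splits (0,2):0^1=1 (0,1):0^1=1 (0,0):0^0=0 -> mex({0, 1}) = 2
G(6) = mex({1}) = 0
G(7) = mex({0, 1, 2}) = 3
G(8) = mex({0, 1, 2}) = 3
G(9) = mex({0, 2}) = 1
G(10) = mex({0, 2, 3}) = 1
G(11) = mex({0, 3}) = 1
G(12) = mex({1, 3}) = 0
G(13) = mex({0, 1, 2, 3}) = 4
G(14) = mex({0, 1, 2}) = 3
G(15) = mex({0, 1, 2}) = 3
G(16) = mex({0, 1, 2, 4}) = 3
G(17) = mex({0, 1, 3, 4}) = 2
G(18) = mex({0, 1, 3, 4}) = 2
G(19) = mex({0, 1, 3, 5}) = 2
G(20) = mex({0, 1, 2, 3, 5}) = 4
G(21) = mex({0, 1, 2, 3, 5}) = 4
G(22) = mex({1, 2, 6}) = 0
G(23) = mex({0, 1, 2, 3, 4, 6}) = 5
G(24) = mex({0, 1, 2, 3, 4}) = 5
G(25) = mex({0, 1, 3, 4, 7}) = 2
G(26) = mex({0, 1, 3, 4, 5, 7}) = 2
G(27) = mex({0, 1, 3, 5}) = 2
Therefore G(27) = 2.

2


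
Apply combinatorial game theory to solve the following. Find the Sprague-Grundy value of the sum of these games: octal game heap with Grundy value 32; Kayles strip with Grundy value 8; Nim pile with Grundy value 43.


By the Sprague-Grundy theorem, the Grundy value of a sum of games is the XOR of individual Grundy values.
octal game heap: Grundy value = 32. Running XOR: 0 XOR 32 = 32
Kayles strip: Grundy value = 8. Running XOR: 32 XOR 8 = 40
Nim pile: Grundy value = 43. Running XOR: 40 XOR 43 = 3
The combined Grundy value is 3.

3


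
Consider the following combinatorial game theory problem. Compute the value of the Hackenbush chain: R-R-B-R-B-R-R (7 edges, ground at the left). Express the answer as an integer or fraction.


Edges (from ground): R-R-B-R-B-R-R
By Berlekamp's sign-expansion rule, a Blue-Red Hackenbush stalk has the value of the surreal number whose sign sequence is the edge sequence with B -> + and R -> -.
Sign sequence: --+-+--
Trace the sign expansion in the surreal number tree, starting from 0:
Edge 1: R (sign -) -> bounds (-inf, 0), value = -1
Edge 2: R (sign -) -> bounds (-inf, -1), value = -2
Edge 3: B (sign +) -> bounds (-2, -1), value = -3/2
Edge 4: R (sign -) -> bounds (-2, -3/2), value = -7/4
Edge 5: B (sign +) -> bounds (-7/4, -3/2), value = -13/8
Edge 6: R (sign -) -> bounds (-7/4, -13/8), value = -27/16
Edge 7: R (sign -) -> bounds (-7/4, -27/16), value = -55/32
Game value = -55/32

-55/32


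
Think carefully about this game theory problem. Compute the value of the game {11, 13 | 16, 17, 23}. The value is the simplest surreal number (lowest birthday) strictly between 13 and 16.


Left options: {11, 13}, max = 13
Right options: {16, 17, 23}, min = 16
All options are numbers and max(Left) < min(Right), so by the simplicity theorem the value is the simplest (earliest-born) number strictly between 13 and 16.
Integers 14 through 15 all lie strictly between 13 and 16.
Among integers, the simplest (lowest birthday = smallest |n|; 0 is born on day 0, +-n on day n) is 14.
No non-integer in the interval can be simpler: if x is a non-integer in the interval, then floor(x) or ceil(x) also lies in the interval (the interval contains an integer), and both are proper prefixes of x's sign expansion, i.e. born earlier. So the game value is 14.
Game value = 14

14


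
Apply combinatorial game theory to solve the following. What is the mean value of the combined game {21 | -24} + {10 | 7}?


G1 = {21 | -24}, G2 = {10 | 7}
Each is a switch {a | b} with numbers a > b; its mean value is (a + b)/2, and mean value is additive over game sums: m(G1 + G2) = m(G1) + m(G2).
Mean of G1 = (21 + (-24))/2 = -3/2 = -3/2
Mean of G2 = (10 + (7))/2 = 17/2 = 17/2
Mean of G1 + G2 = -3/2 + 17/2 = 7

7


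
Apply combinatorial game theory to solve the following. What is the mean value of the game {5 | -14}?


Game = {5 | -14}, a switch {a | b} with numbers a > b.
Its thermograph has left wall a - t and right wall b + t, which meet at t = (a - b)/2, where both equal (a + b)/2. So the mast (mean value) is at (a + b)/2.
Mean = (5 + (-14))/2 = -9/2 = -9/2

-9/2


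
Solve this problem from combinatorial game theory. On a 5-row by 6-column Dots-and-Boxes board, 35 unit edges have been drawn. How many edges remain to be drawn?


Grid: 5 x 6 boxes, i.e. 6 rows and 7 columns of dots.
Horizontal edges: (rows + 1) * cols = 6 * 6 = 36
Vertical edges: rows * (cols + 1) = 5 * 7 = 35
Total edges: 36 + 35 = 71
Edges drawn: 35
Remaining: 71 - 35 = 36

36


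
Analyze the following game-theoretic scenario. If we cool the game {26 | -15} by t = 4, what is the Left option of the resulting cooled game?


Original game: {26 | -15} (a switch {a | b} with a > b).
Cooling by t (for t below the temperature (a - b)/2 = 41/2) taxes each move by t: {a | b} cooled by t is {a - t | b + t}.
Cooling amount: t = 4
Cooled Left option: 26 - 4 = 22
Cooled Right option: -15 + 4 = -11
Cooled game: {22 | -11}
Left option = 22

22


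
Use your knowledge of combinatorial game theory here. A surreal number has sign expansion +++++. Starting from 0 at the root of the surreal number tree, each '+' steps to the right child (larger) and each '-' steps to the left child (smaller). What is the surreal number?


Sign expansion: +++++
Rule: track bounds (lo, hi), initially (-inf, +inf). On '+', the current value becomes lo and we move to the simplest number in (value, hi): value + 1 if hi = +inf, otherwise the midpoint (value + hi)/2. On '-', the current value becomes hi and we move to value - 1 if lo = -inf, otherwise the midpoint (lo + value)/2.
Start at 0.
Step 1: sign = +, move right. Bounds: (0, +inf). Value = 1
Step 2: sign = +, move right. Bounds: (1, +inf). Value = 2
Step 3: sign = +, move right. Bounds: (2, +inf). Value = 3
Step 4: sign = +, move right. Bounds: (3, +inf). Value = 4
Step 5: sign = +, move right. Bounds: (4, +inf). Value = 5
The surreal number with sign expansion +++++ is 5.

5


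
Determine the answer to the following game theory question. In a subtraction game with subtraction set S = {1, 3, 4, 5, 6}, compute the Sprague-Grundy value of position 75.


The subtraction set is S = {1, 3, 4, 5, 6}.
G(k) = mex{ G(k - s) : s in S, s <= k }. We compute iteratively: G(0) = 0.
G(1) = mex({0}) = 1
G(2) = mex({1}) = 0
G(3) = mex({0}) = 1
G(4) = mex({0, 1}) = 2
G(5) = mex({0, 1, 2}) = 3
G(6) = mex({0, 1, 3}) = 2
G(7) = mex({0, 1, 2}) = 3
G(8) = mex({0, 1, 2, 3}) = 4
G(9) = mex({1, 2, 3, 4}) = 0
G(10) = mex({0, 2, 3}) = 1
G(11) = mex({1, 2, 3, 4}) = 0
G(12) = mex({0, 2, 3, 4}) = 1
G(13) = mex({0, 1, 3, 4}) = 2
G(14) = mex({0, 1, 2, 4}) = 3
Observe that G(9)..G(14) = 0, 1, 0, 1, 2, 3 repeats G(0)..G(5) = 0, 1, 0, 1, 2, 3.
For k >= max(S) = 6, G(k) is determined by the previous 6 values G(k-6)..G(k-1); a window of 6 consecutive values has recurred shifted by 9, so by induction G(k + 9) = G(k) for all k >= 0: the sequence is periodic from the start with period 9.
One period: G(0..8) = 0, 1, 0, 1, 2, 3, 2, 3, 4.
75 mod 9 = 3, so G(75) = G(3) = 1.

1


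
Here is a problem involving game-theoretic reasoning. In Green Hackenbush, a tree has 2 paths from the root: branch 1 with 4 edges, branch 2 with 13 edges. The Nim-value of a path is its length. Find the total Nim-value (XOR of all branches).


The tree has 2 branches from the ground vertex.
In Green Hackenbush, the Nim-value of a simple path of length k is k.
Branch 1: length 4, Nim-value = 4
Branch 2: length 13, Nim-value = 13
Total Nim-value = XOR of all branch values:
0 XOR 4 = 4
4 XOR 13 = 9
Nim-value of the tree = 9

9


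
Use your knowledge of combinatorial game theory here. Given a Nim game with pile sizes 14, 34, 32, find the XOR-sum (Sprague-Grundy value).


We need the XOR (exclusive or) of all pile sizes.
After XOR-ing pile 1 (size 14): 0 XOR 14 = 14
After XOR-ing pile 2 (size 34): 14 XOR 34 = 44
After XOR-ing pile 3 (size 32): 44 XOR 32 = 12
The Nim-value of this position is 12.

12


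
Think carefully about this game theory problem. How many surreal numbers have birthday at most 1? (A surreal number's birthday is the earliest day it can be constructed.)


Day 0: {|} = 0 is born. Count = 1.
Day n: the number of surreal numbers born by day n is 2^(n+1) - 1.
By day 0: 2^1 - 1 = 1
By day 1: 2^2 - 1 = 3
By day 1: 3 surreal numbers.

3


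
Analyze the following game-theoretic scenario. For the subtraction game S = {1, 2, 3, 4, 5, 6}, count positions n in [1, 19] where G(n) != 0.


Subtraction set S = {1, 2, 3, 4, 5, 6}, so G(n) = n mod 7.
G(n) = 0 when n is a multiple of 7.
Multiples of 7 in [1, 19]: 2
N-positions (nonzero Grundy) = 19 - 2 = 17

17


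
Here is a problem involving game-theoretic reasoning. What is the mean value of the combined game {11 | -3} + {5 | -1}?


G1 = {11 | -3}, G2 = {5 | -1}
Each is a switch {a | b} with numbers a > b; its mean value is (a + b)/2, and mean value is additive over game sums: m(G1 + G2) = m(G1) + m(G2).
Mean of G1 = (11 + (-3))/2 = 8/2 = 4
Mean of G2 = (5 + (-1))/2 = 4/2 = 2
Mean of G1 + G2 = 4 + 2 = 6

6


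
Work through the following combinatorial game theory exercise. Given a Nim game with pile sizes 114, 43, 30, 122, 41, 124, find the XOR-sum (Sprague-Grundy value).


We need the XOR (exclusive or) of all pile sizes.
After XOR-ing pile 1 (size 114): 0 XOR 114 = 114
After XOR-ing pile 2 (size 43): 114 XOR 43 = 89
After XOR-ing pile 3 (size 30): 89 XOR 30 = 71
After XOR-ing pile 4 (size 122): 71 XOR 122 = 61
After XOR-ing pile 5 (size 41): 61 XOR 41 = 20
After XOR-ing pile 6 (size 124): 20 XOR 124 = 104
The Nim-value of this position is 104.

104


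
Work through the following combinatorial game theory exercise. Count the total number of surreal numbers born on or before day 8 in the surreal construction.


Day 0: {|} = 0 is born. Count = 1.
Day n: the number of surreal numbers born by day n is 2^(n+1) - 1.
By day 0: 2^1 - 1 = 1
By day 1: 2^2 - 1 = 3
By day 2: 2^3 - 1 = 7
By day 3: 2^4 - 1 = 15
By day 4: 2^5 - 1 = 31
By day 5: 2^6 - 1 = 63
By day 6: 2^7 - 1 = 127
By day 7: 2^8 - 1 = 255
By day 8: 2^9 - 1 = 511
By day 8: 511 surreal numbers.

511


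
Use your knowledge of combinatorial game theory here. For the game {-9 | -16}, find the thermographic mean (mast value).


Game = {-9 | -16}, a switch {a | b} with numbers a > b.
Its thermograph has left wall a - t and right wall b + t, which meet at t = (a - b)/2, where both equal (a + b)/2. So the mast (mean value) is at (a + b)/2.
Mean = (-9 + (-16))/2 = -25/2 = -25/2

-25/2


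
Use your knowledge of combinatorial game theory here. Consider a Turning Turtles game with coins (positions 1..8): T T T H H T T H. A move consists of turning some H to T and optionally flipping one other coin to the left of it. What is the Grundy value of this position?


Coins: T T T H H T T H
Key fact: a single head at position k behaves exactly like a Nim heap of size k (turning it to T and optionally flipping a coin at j < k corresponds to moving the heap from k to j, or to 0), and heads combine as a disjunctive sum (two heads at the same place would cancel, matching j XOR j = 0). So the Nim-value is the XOR of the 1-indexed positions of the heads.
Face-up positions (1-indexed): [4, 5, 8]
XOR 0 with 4: 0 XOR 4 = 4
XOR 4 with 5: 4 XOR 5 = 1
XOR 1 with 8: 1 XOR 8 = 9
Nim-value = 9

9


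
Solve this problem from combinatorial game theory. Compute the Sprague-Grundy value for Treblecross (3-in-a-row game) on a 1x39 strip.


Treblecross: place X on empty cells; 3-in-a-row wins.
Playing within two cells of an existing X lets the opponent win at once, so sensible play treats the cells i-2..i+2 around each X as dead. The player left with no safe cell loses, so this is a normal-play take-away game on strips of safe cells.
Placing X at cell i (0-indexed) of a strip of k safe cells leaves independent strips of sizes max(0, i-2) and max(0, k-i-3). Hence G(k) = mex{ G(max(0,i-2)) XOR G(max(0,k-i-3)) : 0 <= i < k }, with G(0) = 0.
G(1): splits (0,0):0^0=0 -> mex({0}) = 1
G(2): splits (0,0):0^0=0 -> mex({0}) = 1
G(3): splits (0,0):0^0=0 -> mex({0}) = 1
G(4): splits (0,1):0^1=1 (0,0):0^0=0 -> mex({0, 1}) = 2
G(5): splits (0,2):0^1=1 (0,1):0^1=1 (0,0):0^0=0 -> mex({0, 1}) = 2
G(6) = mex({1}) = 0
G(7) = mex({0, 1, 2}) = 3
G(8) = mex({0, 1, 2}) = 3
G(9) = mex({0, 2}) = 1
G(10) = mex({0, 2, 3}) = 1
G(11) = mex({0, 3}) = 1
G(12) = mex({1, 3}) = 0
G(13) = mex({0, 1, 2, 3}) = 4
G(14) = mex({0, 1, 2}) = 3
G(15) = mex({0, 1, 2}) = 3
G(16) = mex({0, 1, 2, 4}) = 3
G(17) = mex({0, 1, 3, 4}) = 2
G(18) = mex({0, 1, 3, 4}) = 2
G(19) = mex({0, 1, 3, 5}) = 2
G(20) = mex({0, 1, 2, 3, 5}) = 4
G(21) = mex({0, 1, 2, 3, 5}) = 4
G(22) = mex({1, 2, 6}) = 0
G(23) = mex({0, 1, 2, 3, 4, 6}) = 5
G(24) = mex({0, 1, 2, 3, 4}) = 5
G(25) = mex({0, 1, 3, 4, 7}) = 2
G(26) = mex({0, 1, 3, 4, 5, 7}) = 2
G(27) = mex({0, 1, 3, 5}) = 2
G(28) = mex({0, 1, 2, 5}) = 3
G(29) = mex({0, 1, 2, 4, 5, 6}) = 3
G(30) = mex({1, 2, 4, 6}) = 0
G(31) = mex({0, 1, 2, 3, 4, 6}) = 5
G(32) = mex({1, 2, 3, 4, 7}) = 0
G(33) = mex({0, 3, 7}) = 1
G(34) = mex({0, 2, 3, 5, 7}) = 1
G(35) = mex({0, 2, 3, 5, 6}) = 1
G(36) = mex({0, 1, 2, 5, 6}) = 3
G(37) = mex({0, 1, 2, 4, 5, 6}) = 3
G(38) = mex({0, 1, 2, 4}) = 3
G(39) = mex({0, 1, 2, 3, 4, 7}) = 5
Therefore G(39) = 5.

5


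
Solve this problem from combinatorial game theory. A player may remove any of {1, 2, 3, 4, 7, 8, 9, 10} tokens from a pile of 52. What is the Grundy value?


The subtraction set is S = {1, 2, 3, 4, 7, 8, 9, 10}.
G(k) = mex{ G(k - s) : s in S, s <= k }. We compute iteratively: G(0) = 0.
G(1) = mex({0}) = 1
G(2) = mex({0, 1}) = 2
G(3) = mex({0, 1, 2}) = 3
G(4) = mex({0, 1, 2, 3}) = 4
G(5) = mex({1, 2, 3, 4}) = 0
G(6) = mex({0, 2, 3, 4}) = 1
G(7) = mex({0, 1, 3, 4}) = 2
G(8) = mex({0, 1, 2, 4}) = 3
G(9) = mex({0, 1, 2, 3}) = 4
G(10) = mex({0, 1, 2, 3, 4}) = 5
G(11) = mex({1, 2, 3, 4, 5}) = 0
G(12) = mex({0, 2, 3, 4, 5}) = 1
G(13) = mex({0, 1, 3, 4, 5}) = 2
G(14) = mex({0, 1, 2, 4, 5}) = 3
G(15) = mex({0, 1, 2, 3}) = 4
G(16) = mex({1, 2, 3, 4}) = 0
G(17) = mex({0, 2, 3, 4, 5}) = 1
G(18) = mex({0, 1, 3, 4, 5}) = 2
G(19) = mex({0, 1, 2, 4, 5}) = 3
G(20) = mex({0, 1, 2, 3, 5}) = 4
Observe that G(11)..G(20) = 0, 1, 2, 3, 4, 0, 1, 2, 3, 4 repeats G(0)..G(9) = 0, 1, 2, 3, 4, 0, 1, 2, 3, 4.
For k >= max(S) = 10, G(k) is determined by the previous 10 values G(k-10)..G(k-1); a window of 10 consecutive values has recurred shifted by 11, so by induction G(k + 11) = G(k) for all k >= 0: the sequence is periodic from the start with period 11.
One period: G(0..10) = 0, 1, 2, 3, 4, 0, 1, 2, 3, 4, 5.
52 mod 11 = 8, so G(52) = G(8) = 3.

3
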